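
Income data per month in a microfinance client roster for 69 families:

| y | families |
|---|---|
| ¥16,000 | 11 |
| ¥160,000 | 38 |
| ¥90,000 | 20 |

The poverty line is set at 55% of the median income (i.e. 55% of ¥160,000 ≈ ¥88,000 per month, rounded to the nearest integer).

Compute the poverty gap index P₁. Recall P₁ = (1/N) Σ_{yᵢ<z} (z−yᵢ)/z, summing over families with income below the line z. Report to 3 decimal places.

Below the line: 11×¥16,000 (q = 11 of N = 69).
Gap ratios (z−y)/z: (88000−16000)/88000 = 0.8182 (×11).
Σ = 9.000000. Dividing by the full population N = 69 gives P₁ = 0.130.

0.130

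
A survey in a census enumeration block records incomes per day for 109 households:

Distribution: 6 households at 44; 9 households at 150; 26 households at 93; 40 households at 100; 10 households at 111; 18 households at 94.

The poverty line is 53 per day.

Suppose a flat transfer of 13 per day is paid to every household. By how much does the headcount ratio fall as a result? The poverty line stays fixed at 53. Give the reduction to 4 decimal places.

Before: below the line — 6×44; headcount ratio = 0.055046.
After the 13 transfer: below the line — none; headcount ratio = 0.000000.
Reduction = 0.055046 − 0.000000 = 0.0550.

0.0550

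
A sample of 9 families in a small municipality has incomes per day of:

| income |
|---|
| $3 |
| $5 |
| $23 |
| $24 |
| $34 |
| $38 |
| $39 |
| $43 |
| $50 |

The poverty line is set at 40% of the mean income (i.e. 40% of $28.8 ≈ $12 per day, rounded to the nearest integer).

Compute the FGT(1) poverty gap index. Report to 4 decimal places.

Below z: $3, $5 (q = 2 of N = 9).
Shortfall ratios: (12−3)/12 = 0.7500; (12−5)/12 = 0.5833.
Sum of shortfalls = 1.333333; P₁ averages over all N: 1.333333 / 9 = 0.1481.

0.1481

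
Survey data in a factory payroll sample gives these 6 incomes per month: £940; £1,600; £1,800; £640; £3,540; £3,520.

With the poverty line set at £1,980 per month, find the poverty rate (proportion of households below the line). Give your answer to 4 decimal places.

0.6667

4 of the 6 households have income below £1,980.
H = 4/6 = 0.6667.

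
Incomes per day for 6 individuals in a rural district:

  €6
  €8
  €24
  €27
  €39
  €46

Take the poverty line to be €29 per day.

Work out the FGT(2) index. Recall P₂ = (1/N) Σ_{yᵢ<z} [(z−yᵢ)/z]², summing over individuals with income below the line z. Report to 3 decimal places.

Below z: €6, €8, €24, €27 (q = 4 of N = 6).
Shortfall ratios: (29−6)/29 = 0.7931; (29−8)/29 = 0.7241; (29−24)/29 = 0.1724; (29−27)/29 = 0.0690.
Squared: 0.6290; 0.5244; 0.0297; 0.0048.
Sum = 1.187872; P₂ = 1.187872 / 6 = 0.198.

0.198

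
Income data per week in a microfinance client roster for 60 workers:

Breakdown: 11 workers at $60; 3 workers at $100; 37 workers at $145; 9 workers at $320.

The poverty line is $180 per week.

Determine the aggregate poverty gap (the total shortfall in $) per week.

$2,855

Below the line: 11×$60, 3×$100, 37×$145 (q = 51 of N = 60).
Individual gaps: 11×(180−60) = 1320; 3×(180−100) = 240; 37×(180−145) = 1295.
Aggregate gap = $2,855.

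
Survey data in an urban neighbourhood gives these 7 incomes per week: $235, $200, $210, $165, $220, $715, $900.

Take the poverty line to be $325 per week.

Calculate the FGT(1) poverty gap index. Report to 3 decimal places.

Poor units: $165, $200, $210, $220, $235 (q = 5 of N = 7).
Normalized shortfalls: (325−165)/325 = 0.4923; (325−200)/325 = 0.3846; (325−210)/325 = 0.3538; (325−220)/325 = 0.3231; (325−235)/325 = 0.2769.
Sum of shortfalls = 1.830769; P₁ averages over all N: 1.830769 / 7 = 0.262.

0.262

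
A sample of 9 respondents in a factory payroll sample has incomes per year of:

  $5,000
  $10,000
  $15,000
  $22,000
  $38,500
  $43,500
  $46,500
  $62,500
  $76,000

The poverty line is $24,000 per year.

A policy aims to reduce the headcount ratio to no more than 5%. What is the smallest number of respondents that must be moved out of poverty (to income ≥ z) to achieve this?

4

4 of the 9 respondents are poor, so H = 4/9 = 0.444.
A headcount ratio of at most 5% allows at most ⌊0.05 × 9⌋ = 0 poor respondents.
So at least 4 − 0 = 4 must be lifted.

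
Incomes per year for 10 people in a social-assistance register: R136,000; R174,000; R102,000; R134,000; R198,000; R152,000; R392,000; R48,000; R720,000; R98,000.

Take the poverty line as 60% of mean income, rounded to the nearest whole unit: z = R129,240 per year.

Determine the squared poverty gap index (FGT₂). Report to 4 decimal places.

Below the line: R48,000, R98,000, R102,000 (q = 3 of N = 10).
Relative gaps: (129240−48000)/129240 = 0.6286; (129240−98000)/129240 = 0.2417; (129240−102000)/129240 = 0.2108.
Squared: 0.3951; 0.0584; 0.0444.
Sum = 0.497989; P₂ = 0.497989 / 10 = 0.0498.

0.0498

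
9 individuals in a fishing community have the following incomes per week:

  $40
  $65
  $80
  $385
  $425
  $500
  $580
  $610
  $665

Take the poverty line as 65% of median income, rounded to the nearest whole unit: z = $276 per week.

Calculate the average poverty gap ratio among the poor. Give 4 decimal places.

0.7766

Incomes under z: $40, $65, $80 (q = 3 of N = 9).
Relative gaps: 0.8551, 0.7645, 0.7101; sum = 2.329710.
I averages over the q = 3 poor units only: 2.329710 / 3 = 0.7766.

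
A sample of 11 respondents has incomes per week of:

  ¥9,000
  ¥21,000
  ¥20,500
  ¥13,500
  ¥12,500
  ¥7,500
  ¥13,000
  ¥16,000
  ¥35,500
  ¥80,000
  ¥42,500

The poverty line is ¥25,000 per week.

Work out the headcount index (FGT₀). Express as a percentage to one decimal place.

72.7%

8 of the 11 respondents have income below ¥25,000.
H = 8/11 = 72.7%.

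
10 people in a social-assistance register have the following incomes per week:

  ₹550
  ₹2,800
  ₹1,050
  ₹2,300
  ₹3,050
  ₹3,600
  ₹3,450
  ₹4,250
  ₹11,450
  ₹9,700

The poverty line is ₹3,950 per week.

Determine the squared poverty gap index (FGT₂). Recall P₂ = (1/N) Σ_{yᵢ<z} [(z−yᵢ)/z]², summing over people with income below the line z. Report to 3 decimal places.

0.161

Incomes under z: ₹550, ₹1,050, ₹2,300, ₹2,800, ₹3,050, ₹3,450, ₹3,600 (q = 7 of N = 10).
Normalized shortfalls: (3950−550)/3950 = 0.8608; (3950−1050)/3950 = 0.7342; (3950−2300)/3950 = 0.4177; (3950−2800)/3950 = 0.2911; (3950−3050)/3950 = 0.2278; (3950−3450)/3950 = 0.1266; (3950−3600)/3950 = 0.0886.
Squared: 0.7409; 0.5390; 0.1745; 0.0848; 0.0519; 0.0160; 0.0079.
Sum = 1.614966; P₂ = 1.614966 / 10 = 0.161.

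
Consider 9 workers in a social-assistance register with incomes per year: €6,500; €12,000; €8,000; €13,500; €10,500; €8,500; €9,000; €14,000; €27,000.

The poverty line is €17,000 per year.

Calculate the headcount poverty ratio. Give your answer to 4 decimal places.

8 of the 9 workers have income below €17,000.
H = 8/9 = 0.8889.

0.8889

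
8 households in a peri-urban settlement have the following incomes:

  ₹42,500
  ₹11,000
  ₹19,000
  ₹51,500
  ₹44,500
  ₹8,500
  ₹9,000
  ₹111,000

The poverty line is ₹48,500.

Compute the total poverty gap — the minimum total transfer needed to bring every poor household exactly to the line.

Below z: ₹8,500, ₹9,000, ₹11,000, ₹19,000, ₹42,500, ₹44,500 (q = 6 of N = 8).
Individual gaps: 48500−8500 = 40000; 48500−9000 = 39500; 48500−11000 = 37500; 48500−19000 = 29500; 48500−42500 = 6000; 48500−44500 = 4000.
Aggregate gap = ₹156,500.

₹156,500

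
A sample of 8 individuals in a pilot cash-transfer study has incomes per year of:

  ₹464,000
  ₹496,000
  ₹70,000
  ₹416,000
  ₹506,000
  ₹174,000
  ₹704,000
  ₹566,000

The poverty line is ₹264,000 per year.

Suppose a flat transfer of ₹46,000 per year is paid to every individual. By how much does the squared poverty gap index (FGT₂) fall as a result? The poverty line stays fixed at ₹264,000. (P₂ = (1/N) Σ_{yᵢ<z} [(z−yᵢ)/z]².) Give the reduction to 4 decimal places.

Before: below the line — ₹70,000, ₹174,000; squared poverty gap index (FGT₂) = 0.082028.
After the ₹46,000 transfer: below the line — ₹116,000, ₹220,000; squared poverty gap index (FGT₂) = 0.042757.
Reduction = 0.082028 − 0.042757 = 0.0393.

0.0393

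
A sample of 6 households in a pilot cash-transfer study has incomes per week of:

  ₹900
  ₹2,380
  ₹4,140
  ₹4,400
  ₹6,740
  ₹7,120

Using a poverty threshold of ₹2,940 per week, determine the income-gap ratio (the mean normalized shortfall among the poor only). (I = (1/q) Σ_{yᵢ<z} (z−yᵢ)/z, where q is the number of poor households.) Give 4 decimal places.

Below z: ₹900, ₹2,380 (q = 2 of N = 6).
Relative gaps: 0.6939, 0.1905; sum = 0.884354.
The income-gap ratio divides by q (the poor only): 0.884354 / 2 = 0.4422.

0.4422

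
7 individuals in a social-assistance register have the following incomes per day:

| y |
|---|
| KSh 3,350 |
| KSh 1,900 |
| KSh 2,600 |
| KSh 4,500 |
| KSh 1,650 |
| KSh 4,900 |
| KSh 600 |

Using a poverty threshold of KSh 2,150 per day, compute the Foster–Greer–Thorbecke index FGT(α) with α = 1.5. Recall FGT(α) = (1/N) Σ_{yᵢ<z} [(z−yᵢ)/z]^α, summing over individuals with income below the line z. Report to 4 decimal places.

0.1091

Poor units: KSh 600, KSh 1,650, KSh 1,900 (q = 3 of N = 7).
Relative gaps: (2150−600)/2150 = 0.7209; (2150−1650)/2150 = 0.2326; (2150−1900)/2150 = 0.1163.
Raised to α = 1.5: 0.61212; 0.11215; 0.03965.
Sum = 0.763925; FGT(1.5) = 0.763925 / 7 = 0.1091.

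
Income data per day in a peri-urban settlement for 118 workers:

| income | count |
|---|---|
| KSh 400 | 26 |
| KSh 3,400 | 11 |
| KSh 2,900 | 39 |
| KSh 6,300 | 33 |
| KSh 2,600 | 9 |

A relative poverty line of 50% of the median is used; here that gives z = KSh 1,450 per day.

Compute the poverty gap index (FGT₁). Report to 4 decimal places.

Poor units: 26×KSh 400 (q = 26 of N = 118).
Shortfall ratios: (1450−400)/1450 = 0.7241 (×26).
Sum of shortfalls = 18.827586; P₁ averages over all N: 18.827586 / 118 = 0.1596.

0.1596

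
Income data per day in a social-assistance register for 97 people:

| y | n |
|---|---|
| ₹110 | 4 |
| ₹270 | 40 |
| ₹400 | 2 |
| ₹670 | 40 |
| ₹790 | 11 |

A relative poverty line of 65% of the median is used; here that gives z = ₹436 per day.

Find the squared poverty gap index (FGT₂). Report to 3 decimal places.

0.083

Incomes under z: 4×₹110, 40×₹270, 2×₹400 (q = 46 of N = 97).
Relative gaps: (436−110)/436 = 0.7477 (×4); (436−270)/436 = 0.3807 (×40); (436−400)/436 = 0.0826 (×2).
Squared: 0.5591 (×4); 0.1450 (×40); 0.0068 (×2).
Sum = 8.048228; P₂ = 8.048228 / 97 = 0.083.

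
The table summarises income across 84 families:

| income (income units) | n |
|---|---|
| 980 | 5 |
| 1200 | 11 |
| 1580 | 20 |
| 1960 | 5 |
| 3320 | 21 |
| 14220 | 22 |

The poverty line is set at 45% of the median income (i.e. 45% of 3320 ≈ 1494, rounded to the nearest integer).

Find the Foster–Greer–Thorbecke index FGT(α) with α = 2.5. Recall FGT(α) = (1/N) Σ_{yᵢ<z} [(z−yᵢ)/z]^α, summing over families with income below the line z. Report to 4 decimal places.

Incomes under z: 5×980, 11×1200 (q = 16 of N = 84).
Shortfall ratios: (1494−980)/1494 = 0.3440 (×5); (1494−1200)/1494 = 0.1968 (×11).
Raised to α = 2.5: 0.06943 (×5); 0.01718 (×11).
Sum = 0.536104; FGT(2.5) = 0.536104 / 84 = 0.0064.

0.0064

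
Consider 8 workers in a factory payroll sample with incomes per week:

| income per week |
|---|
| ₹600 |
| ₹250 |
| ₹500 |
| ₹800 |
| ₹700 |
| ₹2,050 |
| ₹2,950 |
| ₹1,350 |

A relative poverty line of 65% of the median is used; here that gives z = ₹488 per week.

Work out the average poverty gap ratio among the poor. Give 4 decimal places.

Incomes under z: ₹250 (q = 1 of N = 8).
Shortfall ratios (z−y)/z: 0.4877; sum = 0.487705.
I averages over the q = 1 poor units only: 0.487705 / 1 = 0.4877.

0.4877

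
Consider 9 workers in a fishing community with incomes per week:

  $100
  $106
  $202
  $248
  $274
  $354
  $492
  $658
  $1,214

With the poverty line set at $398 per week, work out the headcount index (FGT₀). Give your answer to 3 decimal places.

6 of the 9 workers have income below $398.
H = 6/9 = 0.667.

0.667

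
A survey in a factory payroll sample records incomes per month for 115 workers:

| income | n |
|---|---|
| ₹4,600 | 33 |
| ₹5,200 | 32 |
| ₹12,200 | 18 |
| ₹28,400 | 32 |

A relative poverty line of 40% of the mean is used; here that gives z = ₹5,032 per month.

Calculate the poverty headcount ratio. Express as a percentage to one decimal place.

28.7%

33 of the 115 workers have income below ₹5,032.
H = 33/115 = 28.7%.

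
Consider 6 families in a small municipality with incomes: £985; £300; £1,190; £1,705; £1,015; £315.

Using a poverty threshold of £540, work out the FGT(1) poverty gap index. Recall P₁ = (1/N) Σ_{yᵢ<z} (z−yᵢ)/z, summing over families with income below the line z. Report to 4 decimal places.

0.1435

Below the line: £300, £315 (q = 2 of N = 6).
Relative gaps: (540−300)/540 = 0.4444; (540−315)/540 = 0.4167.
Sum of shortfalls = 0.861111; P₁ averages over all N: 0.861111 / 6 = 0.1435.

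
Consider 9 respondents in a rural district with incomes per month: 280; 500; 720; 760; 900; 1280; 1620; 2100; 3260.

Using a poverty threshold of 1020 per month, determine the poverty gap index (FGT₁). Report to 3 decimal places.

Below the line: 280, 500, 720, 760, 900 (q = 5 of N = 9).
Normalized shortfalls: (1020−280)/1020 = 0.7255; (1020−500)/1020 = 0.5098; (1020−720)/1020 = 0.2941; (1020−760)/1020 = 0.2549; (1020−900)/1020 = 0.1176.
Σ = 1.901961. Dividing by the full population N = 9 gives P₁ = 0.211.

0.211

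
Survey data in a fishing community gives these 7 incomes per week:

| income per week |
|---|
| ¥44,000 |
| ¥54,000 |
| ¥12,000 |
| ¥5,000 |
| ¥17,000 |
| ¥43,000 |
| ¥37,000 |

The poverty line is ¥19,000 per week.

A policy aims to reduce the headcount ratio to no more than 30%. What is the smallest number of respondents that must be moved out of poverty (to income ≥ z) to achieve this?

Currently q = 3 of N = 7 are below the line (H = 0.429).
A headcount ratio of at most 30% allows at most ⌊0.30 × 7⌋ = 2 poor respondents.
So at least 3 − 2 = 1 must be lifted.

1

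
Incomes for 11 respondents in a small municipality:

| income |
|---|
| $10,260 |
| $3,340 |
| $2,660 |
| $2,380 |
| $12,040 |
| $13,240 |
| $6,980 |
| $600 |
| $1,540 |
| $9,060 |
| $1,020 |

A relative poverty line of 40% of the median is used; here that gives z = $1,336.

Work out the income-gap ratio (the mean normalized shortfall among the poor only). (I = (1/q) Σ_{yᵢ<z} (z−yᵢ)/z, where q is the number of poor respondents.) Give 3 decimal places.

0.394

Poor units: $600, $1,020 (q = 2 of N = 11).
Shortfall ratios (z−y)/z: 0.5509, 0.2365; sum = 0.787425.
I averages over the q = 2 poor units only: 0.787425 / 2 = 0.394.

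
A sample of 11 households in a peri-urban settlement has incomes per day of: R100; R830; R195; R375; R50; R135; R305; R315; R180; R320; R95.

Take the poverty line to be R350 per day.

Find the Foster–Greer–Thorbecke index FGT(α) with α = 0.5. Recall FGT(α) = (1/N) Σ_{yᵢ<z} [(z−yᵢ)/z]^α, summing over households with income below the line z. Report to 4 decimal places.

Incomes under z: R50, R95, R100, R135, R180, R195, R305, R315, R320 (q = 9 of N = 11).
Normalized shortfalls: (350−50)/350 = 0.8571; (350−95)/350 = 0.7286; (350−100)/350 = 0.7143; (350−135)/350 = 0.6143; (350−180)/350 = 0.4857; (350−195)/350 = 0.4429; (350−305)/350 = 0.1286; (350−315)/350 = 0.1000; (350−320)/350 = 0.0857.
Raised to α = 0.5: 0.92582; 0.85356; 0.84515; 0.78376; 0.69693; 0.66548; 0.35857; 0.31623; 0.29277.
Sum = 5.738276; FGT(0.5) = 5.738276 / 11 = 0.5217.

0.5217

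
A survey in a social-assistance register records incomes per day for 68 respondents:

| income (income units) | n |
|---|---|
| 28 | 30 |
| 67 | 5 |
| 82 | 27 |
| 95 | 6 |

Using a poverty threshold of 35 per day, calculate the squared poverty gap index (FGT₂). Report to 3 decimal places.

0.018

Poor units: 30×28 (q = 30 of N = 68).
Relative gaps: (35−28)/35 = 0.2000 (×30).
Squared: 0.0400 (×30).
Sum = 1.200000; P₂ = 1.200000 / 68 = 0.018.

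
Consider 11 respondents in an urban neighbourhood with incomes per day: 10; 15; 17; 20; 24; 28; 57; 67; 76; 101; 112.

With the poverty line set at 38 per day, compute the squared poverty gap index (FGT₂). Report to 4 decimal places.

0.1495

Below the line: 10, 15, 17, 20, 24, 28 (q = 6 of N = 11).
Shortfall ratios: (38−10)/38 = 0.7368; (38−15)/38 = 0.6053; (38−17)/38 = 0.5526; (38−20)/38 = 0.4737; (38−24)/38 = 0.3684; (38−28)/38 = 0.2632.
Squared: 0.5429; 0.3663; 0.3054; 0.2244; 0.1357; 0.0693.
Sum = 1.644044; P₂ = 1.644044 / 11 = 0.1495.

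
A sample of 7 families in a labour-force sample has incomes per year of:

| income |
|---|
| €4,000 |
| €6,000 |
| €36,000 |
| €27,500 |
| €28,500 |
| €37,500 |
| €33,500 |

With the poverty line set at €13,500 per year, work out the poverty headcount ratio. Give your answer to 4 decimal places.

0.2857

2 of the 7 families have income below €13,500.
H = 2/7 = 0.2857.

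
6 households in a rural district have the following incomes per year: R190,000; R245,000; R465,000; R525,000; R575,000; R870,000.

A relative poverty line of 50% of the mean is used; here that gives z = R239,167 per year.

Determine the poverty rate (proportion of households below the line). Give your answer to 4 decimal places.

1 of the 6 households have income below R239,167.
H = 1/6 = 0.1667.

0.1667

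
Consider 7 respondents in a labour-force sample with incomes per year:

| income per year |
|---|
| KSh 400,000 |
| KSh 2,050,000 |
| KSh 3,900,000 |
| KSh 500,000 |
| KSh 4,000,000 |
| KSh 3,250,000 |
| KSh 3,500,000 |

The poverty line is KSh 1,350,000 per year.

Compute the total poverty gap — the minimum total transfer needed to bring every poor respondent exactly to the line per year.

Poor units: KSh 400,000, KSh 500,000 (q = 2 of N = 7).
Individual gaps: 1350000−400000 = 950000; 1350000−500000 = 850000.
Aggregate gap = KSh 1,800,000.

KSh 1,800,000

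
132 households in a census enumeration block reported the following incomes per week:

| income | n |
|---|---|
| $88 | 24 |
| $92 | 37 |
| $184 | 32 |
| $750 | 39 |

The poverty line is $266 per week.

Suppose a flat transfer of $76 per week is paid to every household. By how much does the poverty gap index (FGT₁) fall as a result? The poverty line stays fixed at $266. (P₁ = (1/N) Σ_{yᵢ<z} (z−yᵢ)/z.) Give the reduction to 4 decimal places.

Before: below the line — 24×$88, 37×$92, 32×$184; poverty gap index (FGT₁) = 0.379756.
After the $76 transfer: below the line — 24×$164, 37×$168, 32×$260; poverty gap index (FGT₁) = 0.178458.
Reduction = 0.379756 − 0.178458 = 0.2013.

0.2013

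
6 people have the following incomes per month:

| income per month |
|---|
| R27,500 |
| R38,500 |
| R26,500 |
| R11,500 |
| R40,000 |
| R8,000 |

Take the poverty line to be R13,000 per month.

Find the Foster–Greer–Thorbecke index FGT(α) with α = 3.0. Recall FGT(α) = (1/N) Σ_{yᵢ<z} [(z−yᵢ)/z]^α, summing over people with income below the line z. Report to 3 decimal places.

0.010

Incomes under z: R8,000, R11,500 (q = 2 of N = 6).
Shortfall ratios: (13000−8000)/13000 = 0.3846; (13000−11500)/13000 = 0.1154.
Raised to α = 3.0: 0.05690; 0.00154.
Sum = 0.058432; FGT(3.0) = 0.058432 / 6 = 0.010.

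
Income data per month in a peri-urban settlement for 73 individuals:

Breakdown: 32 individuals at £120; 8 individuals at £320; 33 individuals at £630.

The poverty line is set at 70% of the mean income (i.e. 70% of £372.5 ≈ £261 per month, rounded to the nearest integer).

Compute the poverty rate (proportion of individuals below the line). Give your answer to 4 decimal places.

32 of the 73 individuals have income below £261.
H = 32/73 = 0.4384.

0.4384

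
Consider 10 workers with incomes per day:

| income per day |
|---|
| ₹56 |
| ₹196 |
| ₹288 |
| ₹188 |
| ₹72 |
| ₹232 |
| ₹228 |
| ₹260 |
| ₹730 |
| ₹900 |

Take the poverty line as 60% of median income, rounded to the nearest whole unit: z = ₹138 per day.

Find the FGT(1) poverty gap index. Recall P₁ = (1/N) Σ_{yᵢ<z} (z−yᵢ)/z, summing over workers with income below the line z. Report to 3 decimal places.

0.107

Below the line: ₹56, ₹72 (q = 2 of N = 10).
Shortfall ratios: (138−56)/138 = 0.5942; (138−72)/138 = 0.4783.
Sum of shortfalls = 1.072464; P₁ averages over all N: 1.072464 / 10 = 0.107.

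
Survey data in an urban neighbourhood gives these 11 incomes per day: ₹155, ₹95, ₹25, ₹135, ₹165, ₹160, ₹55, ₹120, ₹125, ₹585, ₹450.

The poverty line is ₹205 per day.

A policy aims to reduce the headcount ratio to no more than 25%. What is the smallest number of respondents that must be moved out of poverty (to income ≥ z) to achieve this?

7

9 of the 11 respondents are poor, so H = 9/11 = 0.818.
A headcount ratio of at most 25% allows at most ⌊0.25 × 11⌋ = 2 poor respondents.
So at least 9 − 2 = 7 must be lifted.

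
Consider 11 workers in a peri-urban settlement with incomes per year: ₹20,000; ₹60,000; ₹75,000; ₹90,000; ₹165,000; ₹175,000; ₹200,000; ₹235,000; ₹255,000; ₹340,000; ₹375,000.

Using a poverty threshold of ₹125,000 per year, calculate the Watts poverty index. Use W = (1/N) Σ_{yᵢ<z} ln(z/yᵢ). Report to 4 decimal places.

Below the line: ₹20,000, ₹60,000, ₹75,000, ₹90,000 (q = 4 of N = 11).
Log gaps: ln(125000/20000) = 1.8326; ln(125000/60000) = 0.7340; ln(125000/75000) = 0.5108; ln(125000/90000) = 0.3285.
W = 3.405880 / 11 = 0.3096.

0.3096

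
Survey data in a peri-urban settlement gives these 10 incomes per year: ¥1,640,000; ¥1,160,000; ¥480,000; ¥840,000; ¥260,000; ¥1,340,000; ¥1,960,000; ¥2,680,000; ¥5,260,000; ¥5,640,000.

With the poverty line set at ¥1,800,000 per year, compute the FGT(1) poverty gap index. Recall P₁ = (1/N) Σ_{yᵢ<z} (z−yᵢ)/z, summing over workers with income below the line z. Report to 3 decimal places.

0.282

Below the line: ¥260,000, ¥480,000, ¥840,000, ¥1,160,000, ¥1,340,000, ¥1,640,000 (q = 6 of N = 10).
Gap ratios (z−y)/z: (1800000−260000)/1800000 = 0.8556; (1800000−480000)/1800000 = 0.7333; (1800000−840000)/1800000 = 0.5333; (1800000−1160000)/1800000 = 0.3556; (1800000−1340000)/1800000 = 0.2556; (1800000−1640000)/1800000 = 0.0889.
Sum of shortfalls = 2.822222; P₁ averages over all N: 2.822222 / 10 = 0.282.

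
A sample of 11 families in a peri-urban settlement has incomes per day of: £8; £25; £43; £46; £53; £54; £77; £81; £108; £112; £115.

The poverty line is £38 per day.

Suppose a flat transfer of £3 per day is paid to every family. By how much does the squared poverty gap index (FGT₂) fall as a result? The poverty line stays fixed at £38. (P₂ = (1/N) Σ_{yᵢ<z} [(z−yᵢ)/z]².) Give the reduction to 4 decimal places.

Before: below the line — £8, £25; squared poverty gap index (FGT₂) = 0.067300.
After the £3 transfer: below the line — £11, £28; squared poverty gap index (FGT₂) = 0.052191.
Reduction = 0.067300 − 0.052191 = 0.0151.

0.0151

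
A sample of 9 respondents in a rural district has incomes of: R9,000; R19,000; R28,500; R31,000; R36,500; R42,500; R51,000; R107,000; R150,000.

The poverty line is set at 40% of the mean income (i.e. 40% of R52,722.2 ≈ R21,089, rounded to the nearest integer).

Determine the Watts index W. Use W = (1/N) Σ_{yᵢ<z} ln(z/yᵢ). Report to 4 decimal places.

Below the line: R9,000, R19,000 (q = 2 of N = 9).
Log shortfalls: ln(21089/9000) = 0.8515; ln(21089/19000) = 0.1043.
W = 0.955840 / 9 = 0.1062.

0.1062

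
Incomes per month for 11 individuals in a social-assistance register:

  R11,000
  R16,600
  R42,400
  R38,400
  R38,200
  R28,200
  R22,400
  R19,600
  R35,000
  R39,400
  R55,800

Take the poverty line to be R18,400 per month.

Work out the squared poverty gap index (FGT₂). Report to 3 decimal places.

Incomes under z: R11,000, R16,600 (q = 2 of N = 11).
Relative gaps: (18400−11000)/18400 = 0.4022; (18400−16600)/18400 = 0.0978.
Squared: 0.1617; 0.0096.
Sum = 0.171314; P₂ = 0.171314 / 11 = 0.016.

0.016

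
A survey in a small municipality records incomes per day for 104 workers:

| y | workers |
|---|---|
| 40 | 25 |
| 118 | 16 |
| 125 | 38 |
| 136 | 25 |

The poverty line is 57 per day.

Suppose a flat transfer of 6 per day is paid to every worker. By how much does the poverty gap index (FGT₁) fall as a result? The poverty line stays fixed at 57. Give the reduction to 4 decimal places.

0.0253

Before: below the line — 25×40; poverty gap index (FGT₁) = 0.071694.
After the 6 transfer: below the line — 25×46; poverty gap index (FGT₁) = 0.046390.
Reduction = 0.071694 − 0.046390 = 0.0253.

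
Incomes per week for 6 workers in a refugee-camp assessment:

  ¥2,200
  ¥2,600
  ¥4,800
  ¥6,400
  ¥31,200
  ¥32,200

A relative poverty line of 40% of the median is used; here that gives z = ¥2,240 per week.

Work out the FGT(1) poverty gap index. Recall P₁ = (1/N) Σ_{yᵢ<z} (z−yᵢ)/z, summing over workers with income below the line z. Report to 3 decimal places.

0.003

Below z: ¥2,200 (q = 1 of N = 6).
Gap ratios (z−y)/z: (2240−2200)/2240 = 0.0179.
Sum of shortfalls = 0.017857; P₁ averages over all N: 0.017857 / 6 = 0.003.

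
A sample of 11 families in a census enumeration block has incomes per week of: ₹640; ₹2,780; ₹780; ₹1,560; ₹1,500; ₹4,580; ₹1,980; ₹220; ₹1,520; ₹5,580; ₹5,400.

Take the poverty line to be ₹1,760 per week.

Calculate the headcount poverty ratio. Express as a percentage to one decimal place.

54.5%

6 of the 11 families have income below ₹1,760.
H = 6/11 = 54.5%.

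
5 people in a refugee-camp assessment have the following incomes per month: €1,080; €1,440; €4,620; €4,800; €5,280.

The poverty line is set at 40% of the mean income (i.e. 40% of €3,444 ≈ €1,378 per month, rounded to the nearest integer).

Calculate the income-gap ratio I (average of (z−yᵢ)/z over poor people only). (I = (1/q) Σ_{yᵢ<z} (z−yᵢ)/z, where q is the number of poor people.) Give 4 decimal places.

Below z: €1,080 (q = 1 of N = 5).
Shortfall ratios (z−y)/z: 0.2163; sum = 0.216255.
The income-gap ratio divides by q (the poor only): 0.216255 / 1 = 0.2163.

0.2163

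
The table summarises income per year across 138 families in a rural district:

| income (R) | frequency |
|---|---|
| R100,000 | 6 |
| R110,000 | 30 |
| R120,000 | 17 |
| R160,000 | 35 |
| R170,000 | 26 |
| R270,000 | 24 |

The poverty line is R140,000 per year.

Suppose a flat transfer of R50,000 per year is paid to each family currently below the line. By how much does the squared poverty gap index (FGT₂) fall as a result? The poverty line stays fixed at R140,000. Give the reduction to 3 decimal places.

Before: below the line — 6×R100,000, 30×R110,000, 17×R120,000; squared poverty gap index (FGT₂) = 0.01605.
After the R50,000 transfer: below the line — none; squared poverty gap index (FGT₂) = 0.00000.
Reduction = 0.01605 − 0.00000 = 0.016.

0.016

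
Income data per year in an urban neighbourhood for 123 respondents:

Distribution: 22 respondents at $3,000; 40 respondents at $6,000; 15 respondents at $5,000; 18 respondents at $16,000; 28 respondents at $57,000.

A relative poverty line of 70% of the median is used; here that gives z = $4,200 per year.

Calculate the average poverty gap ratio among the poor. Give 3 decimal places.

Below the line: 22×$3,000 (q = 22 of N = 123).
Shortfall ratios (z−y)/z: 0.2857 (×22); sum = 6.285714.
I averages over the q = 22 poor units only: 6.285714 / 22 = 0.286.

0.286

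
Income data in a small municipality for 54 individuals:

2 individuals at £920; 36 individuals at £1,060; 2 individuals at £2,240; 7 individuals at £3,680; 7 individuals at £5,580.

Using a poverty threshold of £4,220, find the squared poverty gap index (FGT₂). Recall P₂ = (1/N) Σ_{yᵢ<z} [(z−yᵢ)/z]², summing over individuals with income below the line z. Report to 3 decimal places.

Incomes under z: 2×£920, 36×£1,060, 2×£2,240, 7×£3,680 (q = 47 of N = 54).
Shortfall ratios: (4220−920)/4220 = 0.7820 (×2); (4220−1060)/4220 = 0.7488 (×36); (4220−2240)/4220 = 0.4692 (×2); (4220−3680)/4220 = 0.1280 (×7).
Squared: 0.6115 (×2); 0.5607 (×36); 0.2201 (×2); 0.0164 (×7).
Sum = 21.963995; P₂ = 21.963995 / 54 = 0.407.

0.407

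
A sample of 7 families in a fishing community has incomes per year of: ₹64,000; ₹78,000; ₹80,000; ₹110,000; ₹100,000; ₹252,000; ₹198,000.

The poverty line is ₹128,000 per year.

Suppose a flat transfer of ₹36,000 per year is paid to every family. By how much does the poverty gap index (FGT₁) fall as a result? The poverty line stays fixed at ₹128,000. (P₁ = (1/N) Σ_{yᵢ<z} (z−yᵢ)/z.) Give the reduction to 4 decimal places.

Before: below the line — ₹64,000, ₹78,000, ₹80,000, ₹100,000, ₹110,000; poverty gap index (FGT₁) = 0.232143.
After the ₹36,000 transfer: below the line — ₹100,000, ₹114,000, ₹116,000; poverty gap index (FGT₁) = 0.060268.
Reduction = 0.232143 − 0.060268 = 0.1719.

0.1719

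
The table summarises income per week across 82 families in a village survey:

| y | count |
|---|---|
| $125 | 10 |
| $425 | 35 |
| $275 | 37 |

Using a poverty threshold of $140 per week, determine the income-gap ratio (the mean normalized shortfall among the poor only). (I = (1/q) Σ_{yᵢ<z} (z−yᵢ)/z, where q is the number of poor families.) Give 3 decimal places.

Incomes under z: 10×$125 (q = 10 of N = 82).
Shortfall ratios (z−y)/z: 0.1071 (×10); sum = 1.071429.
I averages over the q = 10 poor units only: 1.071429 / 10 = 0.107.

0.107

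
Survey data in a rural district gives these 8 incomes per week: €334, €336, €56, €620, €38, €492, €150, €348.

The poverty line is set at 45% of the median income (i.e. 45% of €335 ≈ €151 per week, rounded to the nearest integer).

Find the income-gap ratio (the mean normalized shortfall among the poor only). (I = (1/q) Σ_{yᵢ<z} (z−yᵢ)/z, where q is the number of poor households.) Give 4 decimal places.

Poor units: €38, €56, €150 (q = 3 of N = 8).
Relative gaps: 0.7483, 0.6291, 0.0066; sum = 1.384106.
The income-gap ratio divides by q (the poor only): 1.384106 / 3 = 0.4614.

0.4614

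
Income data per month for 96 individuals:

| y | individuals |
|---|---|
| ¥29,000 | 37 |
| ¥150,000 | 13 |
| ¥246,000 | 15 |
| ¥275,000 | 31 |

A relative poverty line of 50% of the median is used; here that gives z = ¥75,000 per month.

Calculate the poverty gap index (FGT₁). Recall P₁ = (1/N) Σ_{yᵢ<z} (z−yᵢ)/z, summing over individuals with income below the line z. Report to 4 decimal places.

0.2364

Below z: 37×¥29,000 (q = 37 of N = 96).
Gap ratios (z−y)/z: (75000−29000)/75000 = 0.6133 (×37).
Σ = 22.693333. Dividing by the full population N = 96 gives P₁ = 0.2364.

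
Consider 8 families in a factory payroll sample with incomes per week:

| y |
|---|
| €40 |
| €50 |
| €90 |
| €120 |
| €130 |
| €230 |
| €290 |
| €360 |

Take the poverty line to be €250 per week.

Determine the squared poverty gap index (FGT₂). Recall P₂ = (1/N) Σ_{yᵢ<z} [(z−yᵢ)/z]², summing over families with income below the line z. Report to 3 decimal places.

Below z: €40, €50, €90, €120, €130, €230 (q = 6 of N = 8).
Relative gaps: (250−40)/250 = 0.8400; (250−50)/250 = 0.8000; (250−90)/250 = 0.6400; (250−120)/250 = 0.5200; (250−130)/250 = 0.4800; (250−230)/250 = 0.0800.
Squared: 0.7056; 0.6400; 0.4096; 0.2704; 0.2304; 0.0064.
Sum = 2.262400; P₂ = 2.262400 / 8 = 0.283.

0.283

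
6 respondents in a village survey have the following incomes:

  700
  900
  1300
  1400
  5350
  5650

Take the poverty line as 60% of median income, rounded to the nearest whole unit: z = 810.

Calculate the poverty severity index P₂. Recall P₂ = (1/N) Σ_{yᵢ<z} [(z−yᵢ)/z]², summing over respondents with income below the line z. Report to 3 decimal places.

Incomes under z: 700 (q = 1 of N = 6).
Gap ratios (z−y)/z: (810−700)/810 = 0.1358.
Squared: 0.0184.
Sum = 0.018442; P₂ = 0.018442 / 6 = 0.003.

0.003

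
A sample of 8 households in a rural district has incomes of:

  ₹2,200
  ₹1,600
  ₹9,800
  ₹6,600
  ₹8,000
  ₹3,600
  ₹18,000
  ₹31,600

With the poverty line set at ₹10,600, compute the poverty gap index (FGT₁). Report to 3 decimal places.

0.375

Poor units: ₹1,600, ₹2,200, ₹3,600, ₹6,600, ₹8,000, ₹9,800 (q = 6 of N = 8).
Normalized shortfalls: (10600−1600)/10600 = 0.8491; (10600−2200)/10600 = 0.7925; (10600−3600)/10600 = 0.6604; (10600−6600)/10600 = 0.3774; (10600−8000)/10600 = 0.2453; (10600−9800)/10600 = 0.0755.
Sum of shortfalls = 3.000000; P₁ averages over all N: 3.000000 / 8 = 0.375.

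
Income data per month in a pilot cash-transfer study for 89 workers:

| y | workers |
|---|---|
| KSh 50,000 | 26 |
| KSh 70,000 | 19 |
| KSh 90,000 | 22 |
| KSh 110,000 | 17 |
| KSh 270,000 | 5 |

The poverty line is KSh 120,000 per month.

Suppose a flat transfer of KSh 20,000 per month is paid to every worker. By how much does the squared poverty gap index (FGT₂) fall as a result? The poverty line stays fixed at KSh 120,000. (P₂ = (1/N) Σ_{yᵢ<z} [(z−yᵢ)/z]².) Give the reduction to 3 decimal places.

0.087

Before: below the line — 26×KSh 50,000, 19×KSh 70,000, 22×KSh 90,000, 17×KSh 110,000; squared poverty gap index (FGT₂) = 0.15325.
After the KSh 20,000 transfer: below the line — 26×KSh 70,000, 19×KSh 90,000, 22×KSh 110,000; squared poverty gap index (FGT₂) = 0.06578.
Reduction = 0.15325 − 0.06578 = 0.087.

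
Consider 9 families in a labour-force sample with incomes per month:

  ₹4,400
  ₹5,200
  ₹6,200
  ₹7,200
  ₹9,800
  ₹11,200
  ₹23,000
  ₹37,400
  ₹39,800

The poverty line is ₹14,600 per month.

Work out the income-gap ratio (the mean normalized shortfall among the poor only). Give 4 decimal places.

0.4977

Below z: ₹4,400, ₹5,200, ₹6,200, ₹7,200, ₹9,800, ₹11,200 (q = 6 of N = 9).
Relative gaps: 0.6986, 0.6438, 0.5753, 0.5068, 0.3288, 0.2329; sum = 2.986301.
The income-gap ratio divides by q (the poor only): 2.986301 / 6 = 0.4977.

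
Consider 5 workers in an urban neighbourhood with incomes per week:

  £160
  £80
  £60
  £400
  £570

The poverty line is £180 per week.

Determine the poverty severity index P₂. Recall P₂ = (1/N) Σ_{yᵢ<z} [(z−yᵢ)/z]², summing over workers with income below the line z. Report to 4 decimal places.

Below the line: £60, £80, £160 (q = 3 of N = 5).
Gap ratios (z−y)/z: (180−60)/180 = 0.6667; (180−80)/180 = 0.5556; (180−160)/180 = 0.1111.
Squared: 0.4444; 0.3086; 0.0123.
Sum = 0.765432; P₂ = 0.765432 / 5 = 0.1531.

0.1531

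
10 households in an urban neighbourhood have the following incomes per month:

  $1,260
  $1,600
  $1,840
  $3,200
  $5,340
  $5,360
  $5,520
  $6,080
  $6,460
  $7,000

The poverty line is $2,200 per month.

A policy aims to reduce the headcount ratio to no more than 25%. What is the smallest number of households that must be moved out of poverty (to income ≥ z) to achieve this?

1

3 of the 10 households are poor, so H = 3/10 = 0.300.
A headcount ratio of at most 25% allows at most ⌊0.25 × 10⌋ = 2 poor households.
So at least 3 − 2 = 1 must be lifted.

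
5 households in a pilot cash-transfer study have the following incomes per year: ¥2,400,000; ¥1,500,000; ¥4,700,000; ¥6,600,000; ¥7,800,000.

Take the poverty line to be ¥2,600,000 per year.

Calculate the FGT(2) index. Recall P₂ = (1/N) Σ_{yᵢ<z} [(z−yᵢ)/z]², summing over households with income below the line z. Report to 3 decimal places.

0.037

Incomes under z: ¥1,500,000, ¥2,400,000 (q = 2 of N = 5).
Shortfall ratios: (2600000−1500000)/2600000 = 0.4231; (2600000−2400000)/2600000 = 0.0769.
Squared: 0.1790; 0.0059.
Sum = 0.184911; P₂ = 0.184911 / 5 = 0.037.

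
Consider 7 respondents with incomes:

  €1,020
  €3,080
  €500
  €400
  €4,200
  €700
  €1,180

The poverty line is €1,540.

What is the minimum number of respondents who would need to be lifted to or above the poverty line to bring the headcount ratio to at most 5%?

5

Currently q = 5 of N = 7 are below the line (H = 0.714).
A headcount ratio of at most 5% allows at most ⌊0.05 × 7⌋ = 0 poor respondents.
So at least 5 − 0 = 5 must be lifted.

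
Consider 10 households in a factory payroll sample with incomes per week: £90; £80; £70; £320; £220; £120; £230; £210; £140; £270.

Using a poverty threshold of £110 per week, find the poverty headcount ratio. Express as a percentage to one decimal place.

3 of the 10 households have income below £110.
H = 3/10 = 30.0%.

30.0%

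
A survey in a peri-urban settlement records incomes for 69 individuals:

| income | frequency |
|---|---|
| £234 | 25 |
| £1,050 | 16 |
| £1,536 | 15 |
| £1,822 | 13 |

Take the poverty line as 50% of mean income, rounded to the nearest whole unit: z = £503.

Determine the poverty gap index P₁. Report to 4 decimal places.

Incomes under z: 25×£234 (q = 25 of N = 69).
Relative gaps: (503−234)/503 = 0.5348 (×25).
Σ = 13.369781. Dividing by the full population N = 69 gives P₁ = 0.1938.

0.1938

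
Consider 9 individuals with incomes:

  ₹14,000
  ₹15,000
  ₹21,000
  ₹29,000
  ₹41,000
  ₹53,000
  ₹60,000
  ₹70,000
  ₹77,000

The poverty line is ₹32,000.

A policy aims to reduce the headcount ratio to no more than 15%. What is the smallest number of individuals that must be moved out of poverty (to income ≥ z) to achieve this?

3

4 of the 9 individuals are poor, so H = 4/9 = 0.444.
A headcount ratio of at most 15% allows at most ⌊0.15 × 9⌋ = 1 poor individuals.
So at least 4 − 1 = 3 must be lifted.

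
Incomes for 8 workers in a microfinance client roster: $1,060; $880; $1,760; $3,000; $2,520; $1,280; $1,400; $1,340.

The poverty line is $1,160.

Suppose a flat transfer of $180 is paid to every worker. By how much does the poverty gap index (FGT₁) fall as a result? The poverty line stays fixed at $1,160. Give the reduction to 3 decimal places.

Before: below the line — $880, $1,060; poverty gap index (FGT₁) = 0.04095.
After the $180 transfer: below the line — $1,060; poverty gap index (FGT₁) = 0.01078.
Reduction = 0.04095 − 0.01078 = 0.030.

0.030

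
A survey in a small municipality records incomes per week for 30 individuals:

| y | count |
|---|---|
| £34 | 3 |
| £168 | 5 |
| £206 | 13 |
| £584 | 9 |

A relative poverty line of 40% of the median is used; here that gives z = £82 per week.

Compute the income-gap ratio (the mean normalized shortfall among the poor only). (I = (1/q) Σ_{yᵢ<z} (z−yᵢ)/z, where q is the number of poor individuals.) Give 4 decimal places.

Poor units: 3×£34 (q = 3 of N = 30).
Relative gaps: 0.5854 (×3); sum = 1.756098.
I averages over the q = 3 poor units only: 1.756098 / 3 = 0.5854.

0.5854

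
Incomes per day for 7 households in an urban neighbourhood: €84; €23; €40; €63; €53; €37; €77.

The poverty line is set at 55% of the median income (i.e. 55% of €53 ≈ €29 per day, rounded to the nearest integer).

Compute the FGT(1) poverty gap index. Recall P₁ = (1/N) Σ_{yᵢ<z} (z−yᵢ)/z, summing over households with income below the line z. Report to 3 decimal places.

Poor units: €23 (q = 1 of N = 7).
Normalized shortfalls: (29−23)/29 = 0.2069.
Sum of shortfalls = 0.206897; P₁ averages over all N: 0.206897 / 7 = 0.030.

0.030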